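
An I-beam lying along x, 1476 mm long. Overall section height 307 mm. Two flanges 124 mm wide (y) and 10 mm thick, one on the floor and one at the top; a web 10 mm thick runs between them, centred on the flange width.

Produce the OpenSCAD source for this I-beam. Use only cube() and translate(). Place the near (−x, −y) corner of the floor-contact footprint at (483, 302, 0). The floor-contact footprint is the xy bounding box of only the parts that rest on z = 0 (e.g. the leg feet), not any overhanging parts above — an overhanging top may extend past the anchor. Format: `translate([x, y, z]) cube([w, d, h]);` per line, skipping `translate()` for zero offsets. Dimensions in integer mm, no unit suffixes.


translate([483, 302, 0]) cube([1476, 124, 10]);
translate([483, 359, 10]) cube([1476, 10, 287]);
translate([483, 302, 297]) cube([1476, 124, 10]);


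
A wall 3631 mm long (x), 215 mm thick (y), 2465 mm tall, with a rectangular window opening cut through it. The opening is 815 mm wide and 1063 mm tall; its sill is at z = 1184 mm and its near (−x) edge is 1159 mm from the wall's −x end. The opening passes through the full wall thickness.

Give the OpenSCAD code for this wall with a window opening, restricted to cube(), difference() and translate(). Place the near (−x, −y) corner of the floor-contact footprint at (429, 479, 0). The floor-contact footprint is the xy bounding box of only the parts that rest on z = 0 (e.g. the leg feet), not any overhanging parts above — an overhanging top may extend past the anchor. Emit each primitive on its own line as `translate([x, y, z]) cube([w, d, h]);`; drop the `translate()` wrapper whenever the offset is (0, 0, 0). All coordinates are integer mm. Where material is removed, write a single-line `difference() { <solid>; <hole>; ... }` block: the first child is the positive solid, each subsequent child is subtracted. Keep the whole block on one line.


difference() { translate([429, 479, 0]) cube([3631, 215, 2465]); translate([1588, 479, 1184]) cube([815, 215, 1063]); }


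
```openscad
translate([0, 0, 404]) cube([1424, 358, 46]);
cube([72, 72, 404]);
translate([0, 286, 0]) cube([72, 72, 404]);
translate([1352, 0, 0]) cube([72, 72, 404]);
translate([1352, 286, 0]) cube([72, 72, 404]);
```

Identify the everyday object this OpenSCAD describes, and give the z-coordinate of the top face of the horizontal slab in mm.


A bench. The seat-top height is 450 mm.

A long slab on four corner posts — a bench. The slab sits at z = 404 with thickness 46, so the top is 404 + 46 = 450 mm.


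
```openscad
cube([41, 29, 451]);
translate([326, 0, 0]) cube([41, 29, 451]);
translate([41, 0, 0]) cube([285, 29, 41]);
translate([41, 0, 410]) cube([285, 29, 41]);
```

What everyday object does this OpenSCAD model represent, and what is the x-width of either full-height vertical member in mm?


A picture frame. The border width is 41 mm.

Four thin pieces enclosing a rectangular opening — a picture frame. The two full-height stiles are 451 mm tall; the top rail sits at z = 410 and is 41 mm tall, so the border above the opening is 451 − 410 = 41 mm, matching the stile x-width.


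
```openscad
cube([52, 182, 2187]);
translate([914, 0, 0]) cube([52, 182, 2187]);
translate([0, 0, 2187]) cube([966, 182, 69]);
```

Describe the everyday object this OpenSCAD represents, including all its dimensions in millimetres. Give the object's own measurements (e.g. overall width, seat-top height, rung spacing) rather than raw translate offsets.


A door frame. The clear opening is 862 mm wide and 2187 mm high. Two 52 mm wide jambs, 182 mm deep, stand either side of the opening from the floor to the top of the opening. A 69 mm thick head sits across the top of both jambs, spanning the full outside width of the frame.


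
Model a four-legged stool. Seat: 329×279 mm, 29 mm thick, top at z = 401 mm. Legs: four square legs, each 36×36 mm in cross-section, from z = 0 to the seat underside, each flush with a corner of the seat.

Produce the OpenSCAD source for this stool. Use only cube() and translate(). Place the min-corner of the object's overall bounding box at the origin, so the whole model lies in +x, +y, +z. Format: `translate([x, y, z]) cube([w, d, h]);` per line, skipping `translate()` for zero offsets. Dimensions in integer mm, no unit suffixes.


translate([0, 0, 372]) cube([329, 279, 29]);
cube([36, 36, 372]);
translate([293, 0, 0]) cube([36, 36, 372]);
translate([0, 243, 0]) cube([36, 36, 372]);
translate([293, 243, 0]) cube([36, 36, 372]);


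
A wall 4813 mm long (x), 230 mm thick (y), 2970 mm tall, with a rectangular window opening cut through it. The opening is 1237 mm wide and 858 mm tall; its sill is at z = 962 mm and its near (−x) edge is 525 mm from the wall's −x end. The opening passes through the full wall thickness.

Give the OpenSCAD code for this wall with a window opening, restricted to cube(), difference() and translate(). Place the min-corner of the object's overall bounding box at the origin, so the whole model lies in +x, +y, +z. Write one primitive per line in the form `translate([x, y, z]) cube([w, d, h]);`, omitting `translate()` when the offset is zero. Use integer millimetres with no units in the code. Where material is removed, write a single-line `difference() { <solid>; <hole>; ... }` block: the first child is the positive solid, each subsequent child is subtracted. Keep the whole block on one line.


difference() { cube([4813, 230, 2970]); translate([525, 0, 962]) cube([1237, 230, 858]); }


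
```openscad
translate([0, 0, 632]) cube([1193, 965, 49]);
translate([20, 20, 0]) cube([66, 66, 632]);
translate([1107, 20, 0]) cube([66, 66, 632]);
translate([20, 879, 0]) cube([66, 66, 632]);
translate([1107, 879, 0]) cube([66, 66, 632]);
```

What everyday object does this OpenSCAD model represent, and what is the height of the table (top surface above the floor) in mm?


A table. The table height is 681 mm.

A 1193×965×49 slab sits at z = 632 on four 66 mm square posts — a table. The top surface is at 632 + 49 = 681 mm.


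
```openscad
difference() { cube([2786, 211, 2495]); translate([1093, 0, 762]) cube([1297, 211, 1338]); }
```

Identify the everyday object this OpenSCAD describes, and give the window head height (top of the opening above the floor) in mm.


A wall with a window opening. The window head height is 2100 mm.

A wall with a rectangular opening subtracted — a window. Sill at z = 762, opening 1338 mm tall, so the head is at 762 + 1338 = 2100 mm.


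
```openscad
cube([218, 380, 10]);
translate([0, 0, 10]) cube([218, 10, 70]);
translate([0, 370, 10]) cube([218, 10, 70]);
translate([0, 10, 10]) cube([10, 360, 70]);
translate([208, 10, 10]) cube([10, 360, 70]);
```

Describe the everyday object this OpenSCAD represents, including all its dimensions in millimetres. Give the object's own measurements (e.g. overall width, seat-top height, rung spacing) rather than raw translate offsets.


An open-topped rectangular box: outside dimensions 218×380×80 mm, with a uniform wall and base thickness of 10 mm. The base is a full 218×380 slab on the floor; four walls sit on top of the base. The front and back walls (the −y and +y sides) span the full width; the two side walls fit between them.


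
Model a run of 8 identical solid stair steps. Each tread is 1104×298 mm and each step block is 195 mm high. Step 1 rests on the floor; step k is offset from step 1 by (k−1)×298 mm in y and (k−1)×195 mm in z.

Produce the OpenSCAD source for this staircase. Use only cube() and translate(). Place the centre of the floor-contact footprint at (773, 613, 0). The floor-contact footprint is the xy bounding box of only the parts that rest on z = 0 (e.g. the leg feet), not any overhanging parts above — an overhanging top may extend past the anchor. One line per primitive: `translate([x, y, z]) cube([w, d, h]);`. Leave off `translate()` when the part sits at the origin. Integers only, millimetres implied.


translate([221, 464, 0]) cube([1104, 298, 195]);
translate([221, 762, 195]) cube([1104, 298, 195]);
translate([221, 1060, 390]) cube([1104, 298, 195]);
translate([221, 1358, 585]) cube([1104, 298, 195]);
translate([221, 1656, 780]) cube([1104, 298, 195]);
translate([221, 1954, 975]) cube([1104, 298, 195]);
translate([221, 2252, 1170]) cube([1104, 298, 195]);
translate([221, 2550, 1365]) cube([1104, 298, 195]);


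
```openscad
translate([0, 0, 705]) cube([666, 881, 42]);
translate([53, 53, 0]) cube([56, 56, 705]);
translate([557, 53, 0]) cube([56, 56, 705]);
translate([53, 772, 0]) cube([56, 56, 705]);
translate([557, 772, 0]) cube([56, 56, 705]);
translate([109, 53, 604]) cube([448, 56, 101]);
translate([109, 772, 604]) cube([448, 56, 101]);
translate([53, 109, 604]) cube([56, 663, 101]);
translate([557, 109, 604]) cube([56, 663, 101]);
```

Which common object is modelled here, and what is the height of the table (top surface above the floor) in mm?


A table. The table height is 747 mm.

A 666×881×42 slab sits at z = 705 on four 56 mm square posts — a table. The top surface is at 705 + 42 = 747 mm.


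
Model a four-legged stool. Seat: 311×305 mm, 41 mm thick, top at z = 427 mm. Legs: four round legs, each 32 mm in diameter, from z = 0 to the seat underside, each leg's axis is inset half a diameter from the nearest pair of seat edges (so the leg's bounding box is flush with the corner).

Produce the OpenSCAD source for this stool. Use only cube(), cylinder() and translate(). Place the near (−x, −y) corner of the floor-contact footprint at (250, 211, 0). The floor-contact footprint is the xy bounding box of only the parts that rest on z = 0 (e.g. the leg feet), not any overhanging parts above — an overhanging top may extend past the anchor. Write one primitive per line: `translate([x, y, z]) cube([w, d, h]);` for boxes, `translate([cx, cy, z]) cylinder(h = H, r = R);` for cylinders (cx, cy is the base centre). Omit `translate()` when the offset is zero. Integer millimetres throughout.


// leg_h = 427 - 41 = 386
translate([250, 211, 386]) cube([311, 305, 41]);
translate([266, 227, 0]) cylinder(h = 386, r = 16);
translate([545, 227, 0]) cylinder(h = 386, r = 16);
translate([266, 500, 0]) cylinder(h = 386, r = 16);
translate([545, 500, 0]) cylinder(h = 386, r = 16);


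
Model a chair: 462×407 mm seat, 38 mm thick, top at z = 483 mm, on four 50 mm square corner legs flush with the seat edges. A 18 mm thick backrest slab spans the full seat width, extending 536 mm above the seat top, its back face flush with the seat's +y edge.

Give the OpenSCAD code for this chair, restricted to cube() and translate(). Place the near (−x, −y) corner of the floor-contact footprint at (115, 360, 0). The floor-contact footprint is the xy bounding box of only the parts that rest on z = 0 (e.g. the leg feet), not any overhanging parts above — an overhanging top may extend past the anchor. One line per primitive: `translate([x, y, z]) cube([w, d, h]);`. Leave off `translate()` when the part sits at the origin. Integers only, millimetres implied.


translate([115, 360, 445]) cube([462, 407, 38]);
translate([115, 360, 0]) cube([50, 50, 445]);
translate([527, 360, 0]) cube([50, 50, 445]);
translate([115, 717, 0]) cube([50, 50, 445]);
translate([527, 717, 0]) cube([50, 50, 445]);
translate([115, 749, 483]) cube([462, 18, 536]);


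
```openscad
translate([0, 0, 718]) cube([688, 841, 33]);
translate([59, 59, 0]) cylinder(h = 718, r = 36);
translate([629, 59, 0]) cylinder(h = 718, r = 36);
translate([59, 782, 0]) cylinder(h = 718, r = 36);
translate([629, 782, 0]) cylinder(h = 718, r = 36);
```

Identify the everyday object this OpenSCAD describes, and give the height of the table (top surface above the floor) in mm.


A table. The table height is 751 mm.

A 688×841×33 slab sits at z = 718 on four Ø72 mm round legs — a table. The top surface is at 718 + 33 = 751 mm.


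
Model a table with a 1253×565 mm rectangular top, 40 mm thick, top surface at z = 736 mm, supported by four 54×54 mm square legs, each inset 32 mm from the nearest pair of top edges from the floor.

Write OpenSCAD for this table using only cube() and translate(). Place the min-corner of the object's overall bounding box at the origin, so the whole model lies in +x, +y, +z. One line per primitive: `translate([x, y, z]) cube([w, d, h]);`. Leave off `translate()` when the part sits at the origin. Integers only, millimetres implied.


translate([0, 0, 696]) cube([1253, 565, 40]);
translate([32, 32, 0]) cube([54, 54, 696]);
translate([1167, 32, 0]) cube([54, 54, 696]);
translate([32, 479, 0]) cube([54, 54, 696]);
translate([1167, 479, 0]) cube([54, 54, 696]);


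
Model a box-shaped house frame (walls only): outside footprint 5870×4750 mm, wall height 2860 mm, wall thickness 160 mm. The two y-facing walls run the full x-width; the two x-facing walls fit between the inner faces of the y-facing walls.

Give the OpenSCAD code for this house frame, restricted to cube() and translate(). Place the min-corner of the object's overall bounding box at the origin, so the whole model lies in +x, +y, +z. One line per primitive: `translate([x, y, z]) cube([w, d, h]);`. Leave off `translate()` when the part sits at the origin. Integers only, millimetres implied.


cube([5870, 160, 2860]);
translate([0, 4590, 0]) cube([5870, 160, 2860]);
translate([0, 160, 0]) cube([160, 4430, 2860]);
translate([5710, 160, 0]) cube([160, 4430, 2860]);


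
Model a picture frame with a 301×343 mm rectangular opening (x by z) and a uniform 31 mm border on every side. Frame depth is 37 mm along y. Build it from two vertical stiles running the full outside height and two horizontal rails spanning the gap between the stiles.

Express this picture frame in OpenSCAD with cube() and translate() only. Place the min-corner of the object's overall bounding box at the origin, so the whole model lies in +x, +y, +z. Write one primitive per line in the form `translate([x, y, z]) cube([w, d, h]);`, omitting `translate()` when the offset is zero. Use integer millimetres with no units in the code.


cube([31, 37, 405]);
translate([332, 0, 0]) cube([31, 37, 405]);
translate([31, 0, 0]) cube([301, 37, 31]);
translate([31, 0, 374]) cube([301, 37, 31]);


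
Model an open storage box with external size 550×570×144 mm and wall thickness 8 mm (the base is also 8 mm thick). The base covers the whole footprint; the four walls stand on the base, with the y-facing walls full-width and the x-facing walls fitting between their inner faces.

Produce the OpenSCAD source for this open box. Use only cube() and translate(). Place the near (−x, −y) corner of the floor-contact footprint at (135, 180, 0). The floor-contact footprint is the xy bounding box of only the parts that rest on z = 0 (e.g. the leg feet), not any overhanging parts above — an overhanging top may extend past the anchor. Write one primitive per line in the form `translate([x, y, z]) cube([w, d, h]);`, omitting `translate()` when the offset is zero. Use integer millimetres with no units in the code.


translate([135, 180, 0]) cube([550, 570, 8]);
translate([135, 180, 8]) cube([550, 8, 136]);
translate([135, 742, 8]) cube([550, 8, 136]);
translate([135, 188, 8]) cube([8, 554, 136]);
translate([677, 188, 8]) cube([8, 554, 136]);


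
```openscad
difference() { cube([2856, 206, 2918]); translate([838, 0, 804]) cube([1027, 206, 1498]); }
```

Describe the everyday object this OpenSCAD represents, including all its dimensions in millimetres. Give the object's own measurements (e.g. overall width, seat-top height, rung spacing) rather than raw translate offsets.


A wall 2856 mm long (x), 206 mm thick (y), 2918 mm tall, with a rectangular window opening cut through it. The opening is 1027 mm wide and 1498 mm tall; its sill is at z = 804 mm and its near (−x) edge is 838 mm from the wall's −x end. The opening passes through the full wall thickness.


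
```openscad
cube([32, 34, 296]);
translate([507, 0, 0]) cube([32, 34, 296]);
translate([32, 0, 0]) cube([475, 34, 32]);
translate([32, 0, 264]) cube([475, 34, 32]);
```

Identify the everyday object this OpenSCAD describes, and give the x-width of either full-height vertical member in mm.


A picture frame. The border width is 32 mm.

Four thin pieces enclosing a rectangular opening — a picture frame. The two full-height stiles are 296 mm tall; the top rail sits at z = 264 and is 32 mm tall, so the border above the opening is 296 − 264 = 32 mm, matching the stile x-width.


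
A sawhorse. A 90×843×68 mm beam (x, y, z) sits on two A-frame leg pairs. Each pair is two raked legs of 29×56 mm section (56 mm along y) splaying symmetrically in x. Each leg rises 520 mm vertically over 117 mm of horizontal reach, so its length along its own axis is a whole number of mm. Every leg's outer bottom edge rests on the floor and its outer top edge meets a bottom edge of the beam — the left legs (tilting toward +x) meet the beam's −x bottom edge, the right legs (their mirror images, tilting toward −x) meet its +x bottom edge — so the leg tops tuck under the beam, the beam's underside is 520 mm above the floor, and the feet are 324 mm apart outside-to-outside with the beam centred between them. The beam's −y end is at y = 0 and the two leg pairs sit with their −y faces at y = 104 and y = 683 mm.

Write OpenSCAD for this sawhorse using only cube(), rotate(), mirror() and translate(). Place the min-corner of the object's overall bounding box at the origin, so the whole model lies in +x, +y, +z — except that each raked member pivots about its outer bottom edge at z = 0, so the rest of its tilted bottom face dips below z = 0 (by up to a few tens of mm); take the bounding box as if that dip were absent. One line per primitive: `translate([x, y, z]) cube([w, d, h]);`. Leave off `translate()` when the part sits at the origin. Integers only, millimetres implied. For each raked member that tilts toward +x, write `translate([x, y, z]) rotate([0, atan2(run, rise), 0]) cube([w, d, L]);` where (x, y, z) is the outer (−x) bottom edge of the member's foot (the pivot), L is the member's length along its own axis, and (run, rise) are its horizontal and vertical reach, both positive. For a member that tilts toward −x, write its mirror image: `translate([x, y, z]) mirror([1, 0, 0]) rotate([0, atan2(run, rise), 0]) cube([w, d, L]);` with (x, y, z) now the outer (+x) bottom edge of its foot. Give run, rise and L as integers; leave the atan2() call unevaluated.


translate([117, 0, 520]) cube([90, 843, 68]);
translate([0, 104, 0]) rotate([0, atan2(117, 520), 0]) cube([29, 56, 533]);
translate([324, 104, 0]) mirror([1, 0, 0]) rotate([0, atan2(117, 520), 0]) cube([29, 56, 533]);
translate([0, 683, 0]) rotate([0, atan2(117, 520), 0]) cube([29, 56, 533]);
translate([324, 683, 0]) mirror([1, 0, 0]) rotate([0, atan2(117, 520), 0]) cube([29, 56, 533]);


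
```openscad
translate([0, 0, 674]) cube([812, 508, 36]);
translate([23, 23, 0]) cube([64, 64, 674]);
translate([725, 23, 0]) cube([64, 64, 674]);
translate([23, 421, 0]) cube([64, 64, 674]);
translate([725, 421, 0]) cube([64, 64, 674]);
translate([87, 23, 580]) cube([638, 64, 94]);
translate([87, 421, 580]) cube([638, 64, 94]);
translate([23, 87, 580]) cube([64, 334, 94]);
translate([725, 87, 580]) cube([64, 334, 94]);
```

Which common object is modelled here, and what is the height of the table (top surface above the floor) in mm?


A table. The table height is 710 mm.

A 812×508×36 slab sits at z = 674 on four 64 mm square posts — a table. The top surface is at 674 + 36 = 710 mm.


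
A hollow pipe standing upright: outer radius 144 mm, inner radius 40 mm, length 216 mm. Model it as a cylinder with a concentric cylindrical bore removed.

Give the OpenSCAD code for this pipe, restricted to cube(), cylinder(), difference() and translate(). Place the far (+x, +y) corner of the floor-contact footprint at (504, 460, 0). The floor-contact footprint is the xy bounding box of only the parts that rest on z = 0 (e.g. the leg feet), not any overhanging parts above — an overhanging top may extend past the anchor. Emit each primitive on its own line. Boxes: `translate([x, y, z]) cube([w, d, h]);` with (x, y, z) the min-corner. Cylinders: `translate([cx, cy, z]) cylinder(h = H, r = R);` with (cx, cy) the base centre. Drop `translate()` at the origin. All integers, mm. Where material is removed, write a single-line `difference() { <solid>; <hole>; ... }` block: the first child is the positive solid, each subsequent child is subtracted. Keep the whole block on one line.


difference() { translate([360, 316, 0]) cylinder(h = 216, r = 144); translate([360, 316, 0]) cylinder(h = 216, r = 40); }


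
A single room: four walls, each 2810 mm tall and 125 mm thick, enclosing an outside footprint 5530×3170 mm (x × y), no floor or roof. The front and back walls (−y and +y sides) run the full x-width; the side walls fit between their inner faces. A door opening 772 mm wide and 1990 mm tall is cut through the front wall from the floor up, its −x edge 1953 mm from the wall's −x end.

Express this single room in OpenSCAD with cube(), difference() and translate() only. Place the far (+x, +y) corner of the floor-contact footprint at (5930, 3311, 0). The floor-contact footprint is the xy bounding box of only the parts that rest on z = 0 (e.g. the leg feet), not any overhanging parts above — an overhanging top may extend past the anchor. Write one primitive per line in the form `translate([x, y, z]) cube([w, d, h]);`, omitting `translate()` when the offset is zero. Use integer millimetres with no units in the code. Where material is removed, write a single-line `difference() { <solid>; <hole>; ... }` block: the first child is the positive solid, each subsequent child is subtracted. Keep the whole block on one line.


difference() { translate([400, 141, 0]) cube([5530, 125, 2810]); translate([2353, 141, 0]) cube([772, 125, 1990]); }
translate([400, 3186, 0]) cube([5530, 125, 2810]);
translate([400, 266, 0]) cube([125, 2920, 2810]);
translate([5805, 266, 0]) cube([125, 2920, 2810]);


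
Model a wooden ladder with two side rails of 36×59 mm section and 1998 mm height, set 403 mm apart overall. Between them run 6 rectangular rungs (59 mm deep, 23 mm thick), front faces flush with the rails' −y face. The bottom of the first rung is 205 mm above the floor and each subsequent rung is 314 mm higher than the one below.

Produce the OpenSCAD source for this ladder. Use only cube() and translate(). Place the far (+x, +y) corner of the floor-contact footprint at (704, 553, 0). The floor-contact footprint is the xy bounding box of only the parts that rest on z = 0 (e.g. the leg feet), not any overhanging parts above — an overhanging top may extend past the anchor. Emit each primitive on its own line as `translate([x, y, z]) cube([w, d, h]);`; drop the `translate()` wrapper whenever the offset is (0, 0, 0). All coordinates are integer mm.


translate([301, 494, 0]) cube([36, 59, 1998]);
translate([668, 494, 0]) cube([36, 59, 1998]);
translate([337, 494, 205]) cube([331, 59, 23]);
translate([337, 494, 519]) cube([331, 59, 23]);
translate([337, 494, 833]) cube([331, 59, 23]);
translate([337, 494, 1147]) cube([331, 59, 23]);
translate([337, 494, 1461]) cube([331, 59, 23]);
translate([337, 494, 1775]) cube([331, 59, 23]);


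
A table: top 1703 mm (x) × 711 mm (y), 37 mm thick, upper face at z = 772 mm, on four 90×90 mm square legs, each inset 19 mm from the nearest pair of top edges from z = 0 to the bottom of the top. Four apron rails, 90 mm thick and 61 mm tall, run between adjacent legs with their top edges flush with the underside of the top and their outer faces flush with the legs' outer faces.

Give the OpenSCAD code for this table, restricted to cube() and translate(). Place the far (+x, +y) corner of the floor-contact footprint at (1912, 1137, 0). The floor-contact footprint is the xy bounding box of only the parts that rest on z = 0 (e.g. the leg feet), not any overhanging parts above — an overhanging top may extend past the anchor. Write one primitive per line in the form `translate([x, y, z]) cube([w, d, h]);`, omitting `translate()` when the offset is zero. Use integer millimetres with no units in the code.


translate([228, 445, 735]) cube([1703, 711, 37]);
translate([247, 464, 0]) cube([90, 90, 735]);
translate([1822, 464, 0]) cube([90, 90, 735]);
translate([247, 1047, 0]) cube([90, 90, 735]);
translate([1822, 1047, 0]) cube([90, 90, 735]);
translate([337, 464, 674]) cube([1485, 90, 61]);
translate([337, 1047, 674]) cube([1485, 90, 61]);
translate([247, 554, 674]) cube([90, 493, 61]);
translate([1822, 554, 674]) cube([90, 493, 61]);


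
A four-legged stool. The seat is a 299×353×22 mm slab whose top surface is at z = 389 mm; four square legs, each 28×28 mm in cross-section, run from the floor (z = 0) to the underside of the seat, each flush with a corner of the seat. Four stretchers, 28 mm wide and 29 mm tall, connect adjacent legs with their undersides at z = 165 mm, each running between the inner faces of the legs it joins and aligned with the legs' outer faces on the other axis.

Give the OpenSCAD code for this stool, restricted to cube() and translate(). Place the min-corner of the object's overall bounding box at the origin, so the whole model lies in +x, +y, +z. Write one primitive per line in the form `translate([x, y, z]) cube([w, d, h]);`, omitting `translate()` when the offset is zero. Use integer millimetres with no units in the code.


translate([0, 0, 367]) cube([299, 353, 22]);
cube([28, 28, 367]);
translate([271, 0, 0]) cube([28, 28, 367]);
translate([0, 325, 0]) cube([28, 28, 367]);
translate([271, 325, 0]) cube([28, 28, 367]);
translate([28, 0, 165]) cube([243, 28, 29]);
translate([28, 325, 165]) cube([243, 28, 29]);
translate([0, 28, 165]) cube([28, 297, 29]);
translate([271, 28, 165]) cube([28, 297, 29]);


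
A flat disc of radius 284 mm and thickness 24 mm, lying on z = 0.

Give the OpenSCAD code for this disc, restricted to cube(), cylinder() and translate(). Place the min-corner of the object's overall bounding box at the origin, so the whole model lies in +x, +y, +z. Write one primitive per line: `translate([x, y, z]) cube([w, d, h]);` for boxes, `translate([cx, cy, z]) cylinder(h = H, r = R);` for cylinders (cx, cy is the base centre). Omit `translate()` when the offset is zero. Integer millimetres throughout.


translate([284, 284, 0]) cylinder(h = 24, r = 284);


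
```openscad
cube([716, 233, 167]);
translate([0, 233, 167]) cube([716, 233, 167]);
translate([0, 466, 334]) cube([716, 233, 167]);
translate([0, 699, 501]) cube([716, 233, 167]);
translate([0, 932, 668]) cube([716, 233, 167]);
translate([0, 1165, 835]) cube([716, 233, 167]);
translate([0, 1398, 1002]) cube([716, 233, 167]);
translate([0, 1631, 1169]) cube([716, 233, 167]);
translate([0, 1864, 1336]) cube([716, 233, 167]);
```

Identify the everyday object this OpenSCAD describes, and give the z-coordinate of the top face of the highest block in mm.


A staircase. The total rise is 1503 mm.

9 identical blocks, each offset up and back from the previous — a staircase. Each step is 167 mm tall and there are 9 of them, so the total rise is 9 × 167 = 1503 mm.


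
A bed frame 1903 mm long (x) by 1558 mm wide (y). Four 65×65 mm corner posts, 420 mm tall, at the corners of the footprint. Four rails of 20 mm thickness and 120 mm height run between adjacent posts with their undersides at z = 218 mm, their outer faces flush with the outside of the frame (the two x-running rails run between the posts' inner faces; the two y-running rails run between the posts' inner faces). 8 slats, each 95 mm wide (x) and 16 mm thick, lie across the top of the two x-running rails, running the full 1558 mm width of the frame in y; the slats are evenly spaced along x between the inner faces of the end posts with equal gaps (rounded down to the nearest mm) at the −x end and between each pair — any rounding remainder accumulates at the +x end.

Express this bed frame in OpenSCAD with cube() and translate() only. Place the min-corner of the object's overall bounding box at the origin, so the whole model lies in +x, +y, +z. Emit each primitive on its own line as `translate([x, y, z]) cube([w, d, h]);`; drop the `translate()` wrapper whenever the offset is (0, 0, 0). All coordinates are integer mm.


cube([65, 65, 420]);
translate([0, 1493, 0]) cube([65, 65, 420]);
translate([1838, 0, 0]) cube([65, 65, 420]);
translate([1838, 1493, 0]) cube([65, 65, 420]);
translate([65, 0, 218]) cube([1773, 20, 120]);
translate([65, 1538, 218]) cube([1773, 20, 120]);
translate([0, 65, 218]) cube([20, 1428, 120]);
translate([1883, 65, 218]) cube([20, 1428, 120]);
translate([177, 0, 338]) cube([95, 1558, 16]);
translate([384, 0, 338]) cube([95, 1558, 16]);
translate([591, 0, 338]) cube([95, 1558, 16]);
translate([798, 0, 338]) cube([95, 1558, 16]);
translate([1005, 0, 338]) cube([95, 1558, 16]);
translate([1212, 0, 338]) cube([95, 1558, 16]);
translate([1419, 0, 338]) cube([95, 1558, 16]);
translate([1626, 0, 338]) cube([95, 1558, 16]);


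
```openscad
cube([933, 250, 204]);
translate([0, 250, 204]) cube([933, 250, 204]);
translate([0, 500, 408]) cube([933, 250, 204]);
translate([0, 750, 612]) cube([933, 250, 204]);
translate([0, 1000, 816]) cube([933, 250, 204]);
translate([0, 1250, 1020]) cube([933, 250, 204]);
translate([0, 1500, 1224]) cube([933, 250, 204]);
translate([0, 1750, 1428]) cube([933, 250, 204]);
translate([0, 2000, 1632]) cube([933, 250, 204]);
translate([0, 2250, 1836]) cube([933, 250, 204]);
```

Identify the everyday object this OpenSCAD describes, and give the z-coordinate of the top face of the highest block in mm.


A staircase. The total rise is 2040 mm.

10 identical blocks, each offset up and back from the previous — a staircase. Each step is 204 mm tall and there are 10 of them, so the total rise is 10 × 204 = 2040 mm.


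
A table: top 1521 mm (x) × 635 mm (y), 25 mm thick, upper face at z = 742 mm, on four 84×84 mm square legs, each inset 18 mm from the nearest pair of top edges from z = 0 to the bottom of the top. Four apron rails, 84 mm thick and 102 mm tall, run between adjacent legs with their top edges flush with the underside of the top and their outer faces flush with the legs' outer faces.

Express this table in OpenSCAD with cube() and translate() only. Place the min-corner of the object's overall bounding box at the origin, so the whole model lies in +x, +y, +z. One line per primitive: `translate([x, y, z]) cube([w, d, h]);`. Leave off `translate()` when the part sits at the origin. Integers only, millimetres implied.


translate([0, 0, 717]) cube([1521, 635, 25]);
translate([18, 18, 0]) cube([84, 84, 717]);
translate([1419, 18, 0]) cube([84, 84, 717]);
translate([18, 533, 0]) cube([84, 84, 717]);
translate([1419, 533, 0]) cube([84, 84, 717]);
translate([102, 18, 615]) cube([1317, 84, 102]);
translate([102, 533, 615]) cube([1317, 84, 102]);
translate([18, 102, 615]) cube([84, 431, 102]);
translate([1419, 102, 615]) cube([84, 431, 102]);


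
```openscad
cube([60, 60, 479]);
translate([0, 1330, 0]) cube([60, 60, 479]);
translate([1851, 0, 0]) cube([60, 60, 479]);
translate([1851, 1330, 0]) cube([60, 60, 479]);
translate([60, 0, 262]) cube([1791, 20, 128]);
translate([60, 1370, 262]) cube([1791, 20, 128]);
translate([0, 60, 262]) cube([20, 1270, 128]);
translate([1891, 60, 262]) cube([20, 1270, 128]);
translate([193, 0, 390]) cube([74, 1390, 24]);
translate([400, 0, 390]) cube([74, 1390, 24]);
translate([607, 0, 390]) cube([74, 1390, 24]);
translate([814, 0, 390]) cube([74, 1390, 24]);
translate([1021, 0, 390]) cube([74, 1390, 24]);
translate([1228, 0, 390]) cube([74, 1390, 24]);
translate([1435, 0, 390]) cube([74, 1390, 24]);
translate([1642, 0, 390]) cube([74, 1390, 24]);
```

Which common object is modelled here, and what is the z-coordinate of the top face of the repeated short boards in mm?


A bed frame. The slat-top height is 414 mm.

Four posts, four rails, and a row of slats — a bed frame. Slats sit on the rails at z = 262 + 128 = 390; with slat thickness 24, the top is 414 mm.


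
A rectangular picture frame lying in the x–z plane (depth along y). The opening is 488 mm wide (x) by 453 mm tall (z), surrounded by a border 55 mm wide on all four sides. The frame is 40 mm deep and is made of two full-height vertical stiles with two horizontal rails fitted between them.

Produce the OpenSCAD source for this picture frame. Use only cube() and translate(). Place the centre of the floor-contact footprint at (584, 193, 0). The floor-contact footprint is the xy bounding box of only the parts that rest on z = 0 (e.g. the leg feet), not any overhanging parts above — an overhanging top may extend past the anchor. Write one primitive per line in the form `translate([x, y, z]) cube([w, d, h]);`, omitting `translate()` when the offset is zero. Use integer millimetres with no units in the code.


translate([285, 173, 0]) cube([55, 40, 563]);
translate([828, 173, 0]) cube([55, 40, 563]);
translate([340, 173, 0]) cube([488, 40, 55]);
translate([340, 173, 508]) cube([488, 40, 55]);


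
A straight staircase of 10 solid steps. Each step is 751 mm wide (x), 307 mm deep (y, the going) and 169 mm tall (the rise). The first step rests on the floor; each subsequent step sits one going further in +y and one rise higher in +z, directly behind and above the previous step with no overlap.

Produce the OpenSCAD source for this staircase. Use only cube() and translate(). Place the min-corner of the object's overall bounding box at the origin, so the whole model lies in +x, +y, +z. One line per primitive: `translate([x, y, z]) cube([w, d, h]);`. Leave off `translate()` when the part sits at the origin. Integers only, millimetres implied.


cube([751, 307, 169]);
translate([0, 307, 169]) cube([751, 307, 169]);
translate([0, 614, 338]) cube([751, 307, 169]);
translate([0, 921, 507]) cube([751, 307, 169]);
translate([0, 1228, 676]) cube([751, 307, 169]);
translate([0, 1535, 845]) cube([751, 307, 169]);
translate([0, 1842, 1014]) cube([751, 307, 169]);
translate([0, 2149, 1183]) cube([751, 307, 169]);
translate([0, 2456, 1352]) cube([751, 307, 169]);
translate([0, 2763, 1521]) cube([751, 307, 169]);


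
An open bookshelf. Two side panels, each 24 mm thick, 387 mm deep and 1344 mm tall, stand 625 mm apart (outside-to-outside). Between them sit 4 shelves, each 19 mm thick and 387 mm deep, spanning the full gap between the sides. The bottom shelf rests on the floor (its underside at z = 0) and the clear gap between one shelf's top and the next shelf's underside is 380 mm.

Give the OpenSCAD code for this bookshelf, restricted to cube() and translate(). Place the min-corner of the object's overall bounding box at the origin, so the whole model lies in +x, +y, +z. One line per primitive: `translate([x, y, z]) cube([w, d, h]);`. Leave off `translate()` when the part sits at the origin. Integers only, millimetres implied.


cube([24, 387, 1344]);
translate([601, 0, 0]) cube([24, 387, 1344]);
translate([24, 0, 0]) cube([577, 387, 19]);
translate([24, 0, 399]) cube([577, 387, 19]);
translate([24, 0, 798]) cube([577, 387, 19]);
translate([24, 0, 1197]) cube([577, 387, 19]);


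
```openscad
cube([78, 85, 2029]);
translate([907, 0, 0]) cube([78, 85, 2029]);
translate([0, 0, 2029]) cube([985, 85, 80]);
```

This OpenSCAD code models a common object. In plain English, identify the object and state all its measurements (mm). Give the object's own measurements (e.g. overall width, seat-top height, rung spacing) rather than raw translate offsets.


A door frame. The clear opening is 829 mm wide and 2029 mm high. Two 78 mm wide jambs, 85 mm deep, stand either side of the opening from the floor to the top of the opening. A 80 mm thick head sits across the top of both jambs, spanning the full outside width of the frame.


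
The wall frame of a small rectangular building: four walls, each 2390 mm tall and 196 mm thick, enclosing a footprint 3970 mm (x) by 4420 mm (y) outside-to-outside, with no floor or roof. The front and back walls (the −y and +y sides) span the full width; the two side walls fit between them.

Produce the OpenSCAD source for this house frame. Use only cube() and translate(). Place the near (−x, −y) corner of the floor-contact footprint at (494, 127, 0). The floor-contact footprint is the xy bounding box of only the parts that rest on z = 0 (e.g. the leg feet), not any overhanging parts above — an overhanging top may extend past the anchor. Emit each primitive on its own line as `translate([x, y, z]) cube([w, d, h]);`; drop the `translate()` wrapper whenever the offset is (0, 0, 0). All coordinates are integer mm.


translate([494, 127, 0]) cube([3970, 196, 2390]);
translate([494, 4351, 0]) cube([3970, 196, 2390]);
translate([494, 323, 0]) cube([196, 4028, 2390]);
translate([4268, 323, 0]) cube([196, 4028, 2390]);


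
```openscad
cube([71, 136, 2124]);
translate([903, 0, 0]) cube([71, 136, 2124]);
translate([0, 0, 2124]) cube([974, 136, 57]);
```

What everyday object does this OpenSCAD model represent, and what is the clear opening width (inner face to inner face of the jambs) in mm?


A door frame. The clear opening width is 832 mm.

Two 2124 mm tall posts with a header on top — a door frame. The left jamb is 71 mm wide at x = 0; the right jamb starts at x = 903. The clear opening is 903 − 71 = 832 mm.


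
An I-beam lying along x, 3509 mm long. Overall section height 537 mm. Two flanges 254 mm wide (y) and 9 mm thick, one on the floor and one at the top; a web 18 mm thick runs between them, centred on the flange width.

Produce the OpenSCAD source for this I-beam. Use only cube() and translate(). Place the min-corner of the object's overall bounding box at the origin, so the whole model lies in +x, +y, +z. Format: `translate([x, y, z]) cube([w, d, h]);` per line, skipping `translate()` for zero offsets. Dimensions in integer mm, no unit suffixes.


cube([3509, 254, 9]);
translate([0, 118, 9]) cube([3509, 18, 519]);
translate([0, 0, 528]) cube([3509, 254, 9]);


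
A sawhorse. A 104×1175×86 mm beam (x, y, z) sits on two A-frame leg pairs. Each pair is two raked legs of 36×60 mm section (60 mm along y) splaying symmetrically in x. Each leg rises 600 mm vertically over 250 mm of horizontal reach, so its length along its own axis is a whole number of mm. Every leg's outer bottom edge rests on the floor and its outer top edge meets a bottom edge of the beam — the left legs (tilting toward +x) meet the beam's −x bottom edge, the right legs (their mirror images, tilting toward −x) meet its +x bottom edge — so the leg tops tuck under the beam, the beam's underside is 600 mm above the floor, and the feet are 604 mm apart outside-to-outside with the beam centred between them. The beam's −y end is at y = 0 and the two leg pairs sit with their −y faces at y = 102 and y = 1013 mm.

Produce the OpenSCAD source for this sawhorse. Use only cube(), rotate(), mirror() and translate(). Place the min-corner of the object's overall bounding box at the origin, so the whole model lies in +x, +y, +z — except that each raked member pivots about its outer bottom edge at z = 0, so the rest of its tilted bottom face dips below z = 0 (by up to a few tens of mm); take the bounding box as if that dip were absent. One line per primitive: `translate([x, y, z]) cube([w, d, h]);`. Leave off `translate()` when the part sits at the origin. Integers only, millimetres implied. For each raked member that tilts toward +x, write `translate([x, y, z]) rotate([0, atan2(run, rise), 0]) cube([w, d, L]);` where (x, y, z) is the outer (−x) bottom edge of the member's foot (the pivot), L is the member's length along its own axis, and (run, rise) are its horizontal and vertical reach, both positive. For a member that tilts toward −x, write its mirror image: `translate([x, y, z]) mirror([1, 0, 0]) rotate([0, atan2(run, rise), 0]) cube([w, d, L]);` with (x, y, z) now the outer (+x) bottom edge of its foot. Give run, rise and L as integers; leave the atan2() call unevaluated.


translate([250, 0, 600]) cube([104, 1175, 86]);
translate([0, 102, 0]) rotate([0, atan2(250, 600), 0]) cube([36, 60, 650]);
translate([604, 102, 0]) mirror([1, 0, 0]) rotate([0, atan2(250, 600), 0]) cube([36, 60, 650]);
translate([0, 1013, 0]) rotate([0, atan2(250, 600), 0]) cube([36, 60, 650]);
translate([604, 1013, 0]) mirror([1, 0, 0]) rotate([0, atan2(250, 600), 0]) cube([36, 60, 650]);
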